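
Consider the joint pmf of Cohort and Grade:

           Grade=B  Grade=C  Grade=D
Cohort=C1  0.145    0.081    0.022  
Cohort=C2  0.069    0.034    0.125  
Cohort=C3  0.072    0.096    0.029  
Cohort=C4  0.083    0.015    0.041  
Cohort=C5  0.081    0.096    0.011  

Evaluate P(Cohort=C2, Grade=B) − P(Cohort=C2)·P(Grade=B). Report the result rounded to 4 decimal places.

-0.0336

P(Cohort=C2) = 0.069 + 0.034 + 0.125 = 0.228.
P(Grade=B) = 0.145 + 0.069 + 0.072 + 0.083 + 0.081 = 0.450.
P(Cohort=C2, Grade=B) − P(Cohort=C2)P(Grade=B) = 0.069 − 0.228×0.450 = -0.0336.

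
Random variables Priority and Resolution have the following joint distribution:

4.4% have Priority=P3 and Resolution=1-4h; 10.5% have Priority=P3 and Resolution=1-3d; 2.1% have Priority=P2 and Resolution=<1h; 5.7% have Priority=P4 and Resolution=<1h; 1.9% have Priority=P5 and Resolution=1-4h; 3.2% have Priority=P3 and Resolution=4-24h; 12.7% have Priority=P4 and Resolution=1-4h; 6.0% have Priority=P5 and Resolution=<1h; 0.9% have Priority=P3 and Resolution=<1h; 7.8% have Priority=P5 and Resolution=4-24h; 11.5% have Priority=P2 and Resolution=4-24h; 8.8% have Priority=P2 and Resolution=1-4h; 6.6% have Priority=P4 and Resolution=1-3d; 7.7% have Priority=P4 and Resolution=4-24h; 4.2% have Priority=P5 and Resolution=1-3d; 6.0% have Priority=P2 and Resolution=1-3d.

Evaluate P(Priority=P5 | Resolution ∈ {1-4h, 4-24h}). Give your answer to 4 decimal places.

0.1672

P(Resolution=1-4h) = 0.088 + 0.044 + 0.127 + 0.019 = 0.278.
P(Resolution=4-24h) = 0.115 + 0.032 + 0.077 + 0.078 = 0.302.
P(Resolution ∈ {1-4h, 4-24h}) = 0.278 + 0.302 = 0.580; P(Priority=P5, Resolution ∈ {1-4h, 4-24h}) = 0.019 + 0.078 = 0.097.
P(Priority=P5 | Resolution ∈ {1-4h, 4-24h}) = 0.097/0.580 = 0.1672.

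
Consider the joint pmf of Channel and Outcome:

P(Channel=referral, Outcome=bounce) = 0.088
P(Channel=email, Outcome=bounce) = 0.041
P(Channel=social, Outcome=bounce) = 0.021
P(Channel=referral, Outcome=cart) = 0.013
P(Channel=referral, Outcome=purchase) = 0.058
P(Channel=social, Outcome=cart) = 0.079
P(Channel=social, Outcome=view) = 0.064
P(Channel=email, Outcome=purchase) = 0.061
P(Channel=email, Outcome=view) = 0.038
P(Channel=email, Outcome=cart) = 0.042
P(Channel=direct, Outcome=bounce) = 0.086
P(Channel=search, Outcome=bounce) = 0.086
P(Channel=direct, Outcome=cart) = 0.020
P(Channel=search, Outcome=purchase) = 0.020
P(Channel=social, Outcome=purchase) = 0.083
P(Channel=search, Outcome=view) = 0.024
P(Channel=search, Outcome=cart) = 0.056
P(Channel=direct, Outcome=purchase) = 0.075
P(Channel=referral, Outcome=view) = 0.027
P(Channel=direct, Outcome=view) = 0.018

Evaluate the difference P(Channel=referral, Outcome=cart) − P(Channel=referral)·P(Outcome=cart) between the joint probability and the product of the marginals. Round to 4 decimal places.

-0.0261

P(Channel=referral) = 0.088 + 0.027 + 0.013 + 0.058 = 0.186.
P(Outcome=cart) = 0.042 + 0.056 + 0.079 + 0.020 + 0.013 = 0.210.
P(Channel=referral, Outcome=cart) − P(Channel=referral)P(Outcome=cart) = 0.013 − 0.186×0.210 = -0.0261.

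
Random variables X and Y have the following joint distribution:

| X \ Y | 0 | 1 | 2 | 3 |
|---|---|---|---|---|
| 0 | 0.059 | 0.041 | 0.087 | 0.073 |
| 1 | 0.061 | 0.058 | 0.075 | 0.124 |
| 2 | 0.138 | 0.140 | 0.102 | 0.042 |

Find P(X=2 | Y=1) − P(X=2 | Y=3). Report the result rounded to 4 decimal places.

P(Y=1) = 0.041 + 0.058 + 0.140 = 0.239; P(X=2 | Y=1) = 0.140/0.239 = 0.58577.
P(Y=3) = 0.073 + 0.124 + 0.042 = 0.239; P(X=2 | Y=3) = 0.042/0.239 = 0.17573.
Difference = 0.4100.

0.4100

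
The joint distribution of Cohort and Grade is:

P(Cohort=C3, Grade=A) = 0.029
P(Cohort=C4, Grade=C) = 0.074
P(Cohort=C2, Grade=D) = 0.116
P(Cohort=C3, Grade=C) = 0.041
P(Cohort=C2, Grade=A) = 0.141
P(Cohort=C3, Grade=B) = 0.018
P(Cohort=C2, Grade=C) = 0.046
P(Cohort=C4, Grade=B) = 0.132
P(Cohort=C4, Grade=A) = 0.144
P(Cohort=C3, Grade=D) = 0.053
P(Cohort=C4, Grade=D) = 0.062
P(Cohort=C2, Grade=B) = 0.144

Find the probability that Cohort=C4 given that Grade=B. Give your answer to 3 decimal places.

0.449

P(Grade=B) = 0.144 + 0.018 + 0.132 = 0.294.
P(Cohort=C4 | Grade=B) = 0.132/0.294 = 0.449.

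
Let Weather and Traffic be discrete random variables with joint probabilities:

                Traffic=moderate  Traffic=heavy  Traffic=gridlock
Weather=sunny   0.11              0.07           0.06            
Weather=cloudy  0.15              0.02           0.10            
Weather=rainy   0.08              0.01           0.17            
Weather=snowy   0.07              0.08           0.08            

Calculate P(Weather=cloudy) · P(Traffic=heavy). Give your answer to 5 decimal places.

P(Weather=cloudy) = 0.15 + 0.02 + 0.10 = 0.27.
P(Traffic=heavy) = 0.07 + 0.02 + 0.01 + 0.08 = 0.18.
Product: 0.27 × 0.18 = 0.04860.

0.04860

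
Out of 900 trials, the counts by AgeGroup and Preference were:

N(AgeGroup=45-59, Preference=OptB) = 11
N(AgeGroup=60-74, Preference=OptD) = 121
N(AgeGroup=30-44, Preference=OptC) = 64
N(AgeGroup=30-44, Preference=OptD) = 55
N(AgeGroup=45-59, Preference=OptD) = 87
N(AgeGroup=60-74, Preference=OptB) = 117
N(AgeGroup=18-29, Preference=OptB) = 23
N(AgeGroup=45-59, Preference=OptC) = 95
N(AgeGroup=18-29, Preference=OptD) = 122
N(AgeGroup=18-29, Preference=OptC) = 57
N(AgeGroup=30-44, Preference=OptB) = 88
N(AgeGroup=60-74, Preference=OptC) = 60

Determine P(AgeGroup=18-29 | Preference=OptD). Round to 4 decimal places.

0.3169

Total with Preference=OptD: 122 + 55 + 87 + 121 = 385.
P(AgeGroup=18-29 | Preference=OptD) = 122/385 = 0.3169.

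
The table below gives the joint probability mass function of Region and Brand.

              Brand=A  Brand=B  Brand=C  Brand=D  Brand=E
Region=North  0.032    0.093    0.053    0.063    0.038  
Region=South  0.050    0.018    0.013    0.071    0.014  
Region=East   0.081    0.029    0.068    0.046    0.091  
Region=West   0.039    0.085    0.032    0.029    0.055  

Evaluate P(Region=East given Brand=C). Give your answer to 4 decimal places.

P(Brand=C) = 0.053 + 0.013 + 0.068 + 0.032 = 0.166.
P(Region=East | Brand=C) = 0.068/0.166 = 0.4096.

0.4096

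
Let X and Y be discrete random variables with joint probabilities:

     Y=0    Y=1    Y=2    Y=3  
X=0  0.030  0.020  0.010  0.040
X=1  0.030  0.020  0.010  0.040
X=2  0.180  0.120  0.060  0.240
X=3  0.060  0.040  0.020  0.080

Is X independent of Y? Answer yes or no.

Every cell satisfies P(X,Y) = P(X)·P(Y). For instance P(X=3) = 0.200, P(Y=3) = 0.400, and 0.200×0.400 = 0.080 matches the joint entry. So X and Y are independent.

yes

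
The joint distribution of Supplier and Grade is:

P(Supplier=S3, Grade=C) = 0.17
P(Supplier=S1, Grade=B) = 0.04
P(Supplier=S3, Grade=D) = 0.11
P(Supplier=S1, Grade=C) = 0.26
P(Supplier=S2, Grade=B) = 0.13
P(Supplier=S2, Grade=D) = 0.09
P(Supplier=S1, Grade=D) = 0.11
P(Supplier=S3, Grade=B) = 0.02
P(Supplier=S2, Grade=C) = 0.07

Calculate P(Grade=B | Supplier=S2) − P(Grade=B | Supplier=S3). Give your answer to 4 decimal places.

0.3816

P(Supplier=S2) = 0.13 + 0.07 + 0.09 = 0.29; P(Grade=B | Supplier=S2) = 0.13/0.29 = 0.44828.
P(Supplier=S3) = 0.02 + 0.17 + 0.11 = 0.30; P(Grade=B | Supplier=S3) = 0.02/0.30 = 0.06667.
Difference = 0.3816.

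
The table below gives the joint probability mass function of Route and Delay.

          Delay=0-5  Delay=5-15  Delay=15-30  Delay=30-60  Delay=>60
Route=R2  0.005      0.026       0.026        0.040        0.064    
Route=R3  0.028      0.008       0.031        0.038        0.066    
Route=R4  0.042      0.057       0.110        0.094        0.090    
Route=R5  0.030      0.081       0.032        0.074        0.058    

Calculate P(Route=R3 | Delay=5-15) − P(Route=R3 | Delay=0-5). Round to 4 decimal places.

-0.2202

P(Delay=5-15) = 0.026 + 0.008 + 0.057 + 0.081 = 0.172; P(Route=R3 | Delay=5-15) = 0.008/0.172 = 0.04651.
P(Delay=0-5) = 0.005 + 0.028 + 0.042 + 0.030 = 0.105; P(Route=R3 | Delay=0-5) = 0.028/0.105 = 0.26667.
Difference = -0.2202.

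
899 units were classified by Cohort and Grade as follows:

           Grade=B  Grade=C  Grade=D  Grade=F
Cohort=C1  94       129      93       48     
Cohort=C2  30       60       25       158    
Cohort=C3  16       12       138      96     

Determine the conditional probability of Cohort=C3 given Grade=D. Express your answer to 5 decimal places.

0.53906

Total with Grade=D: 93 + 25 + 138 = 256.
P(Cohort=C3 | Grade=D) = 138/256 = 0.53906.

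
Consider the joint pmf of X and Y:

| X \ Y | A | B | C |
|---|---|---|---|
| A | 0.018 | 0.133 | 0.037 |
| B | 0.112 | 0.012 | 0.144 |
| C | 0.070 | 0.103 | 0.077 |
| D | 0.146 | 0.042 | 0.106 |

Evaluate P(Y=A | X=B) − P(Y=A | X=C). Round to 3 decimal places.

P(X=B) = 0.112 + 0.012 + 0.144 = 0.268; P(Y=A | X=B) = 0.112/0.268 = 0.4179.
P(X=C) = 0.070 + 0.103 + 0.077 = 0.250; P(Y=A | X=C) = 0.070/0.250 = 0.2800.
Difference = 0.138.

0.138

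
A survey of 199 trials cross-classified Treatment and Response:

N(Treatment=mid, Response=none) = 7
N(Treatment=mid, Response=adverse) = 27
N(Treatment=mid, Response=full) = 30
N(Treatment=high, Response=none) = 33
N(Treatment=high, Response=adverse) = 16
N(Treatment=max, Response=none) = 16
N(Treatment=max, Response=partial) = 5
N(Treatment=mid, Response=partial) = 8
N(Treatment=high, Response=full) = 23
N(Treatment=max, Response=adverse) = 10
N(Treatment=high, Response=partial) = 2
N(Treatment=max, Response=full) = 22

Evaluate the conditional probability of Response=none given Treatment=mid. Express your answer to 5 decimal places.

0.09722

Total with Treatment=mid: 7 + 8 + 30 + 27 = 72.
P(Response=none | Treatment=mid) = 7/72 = 0.09722.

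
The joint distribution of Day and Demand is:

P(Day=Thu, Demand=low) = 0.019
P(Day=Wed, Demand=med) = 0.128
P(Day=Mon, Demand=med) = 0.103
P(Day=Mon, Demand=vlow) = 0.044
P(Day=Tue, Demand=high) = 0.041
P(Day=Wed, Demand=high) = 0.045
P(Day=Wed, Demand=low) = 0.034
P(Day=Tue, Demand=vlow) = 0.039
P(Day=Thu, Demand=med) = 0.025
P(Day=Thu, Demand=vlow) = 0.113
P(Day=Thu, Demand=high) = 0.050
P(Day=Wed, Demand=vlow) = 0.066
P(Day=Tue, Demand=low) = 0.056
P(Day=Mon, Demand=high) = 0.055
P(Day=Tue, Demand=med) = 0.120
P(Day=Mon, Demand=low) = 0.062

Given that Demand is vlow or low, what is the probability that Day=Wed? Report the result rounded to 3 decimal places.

0.231

P(Demand=vlow) = 0.044 + 0.039 + 0.066 + 0.113 = 0.262.
P(Demand=low) = 0.062 + 0.056 + 0.034 + 0.019 = 0.171.
P(Demand ∈ {vlow, low}) = 0.262 + 0.171 = 0.433; P(Day=Wed, Demand ∈ {vlow, low}) = 0.066 + 0.034 = 0.100.
P(Day=Wed | Demand ∈ {vlow, low}) = 0.100/0.433 = 0.231.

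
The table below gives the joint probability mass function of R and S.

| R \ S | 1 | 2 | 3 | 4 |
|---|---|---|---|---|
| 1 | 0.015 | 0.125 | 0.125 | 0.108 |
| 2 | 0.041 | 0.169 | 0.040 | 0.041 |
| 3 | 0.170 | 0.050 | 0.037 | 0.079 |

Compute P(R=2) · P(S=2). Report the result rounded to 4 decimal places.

P(R=2) = 0.041 + 0.169 + 0.040 + 0.041 = 0.291.
P(S=2) = 0.125 + 0.169 + 0.050 = 0.344.
Product: 0.291 × 0.344 = 0.1001.

0.1001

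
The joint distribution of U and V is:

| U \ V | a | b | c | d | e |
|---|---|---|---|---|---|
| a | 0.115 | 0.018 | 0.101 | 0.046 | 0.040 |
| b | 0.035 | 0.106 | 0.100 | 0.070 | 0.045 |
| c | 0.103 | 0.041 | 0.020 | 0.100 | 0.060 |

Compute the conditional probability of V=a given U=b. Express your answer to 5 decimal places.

0.09831

P(U=b) = 0.035 + 0.106 + 0.100 + 0.070 + 0.045 = 0.356.
P(V=a | U=b) = 0.035/0.356 = 0.09831.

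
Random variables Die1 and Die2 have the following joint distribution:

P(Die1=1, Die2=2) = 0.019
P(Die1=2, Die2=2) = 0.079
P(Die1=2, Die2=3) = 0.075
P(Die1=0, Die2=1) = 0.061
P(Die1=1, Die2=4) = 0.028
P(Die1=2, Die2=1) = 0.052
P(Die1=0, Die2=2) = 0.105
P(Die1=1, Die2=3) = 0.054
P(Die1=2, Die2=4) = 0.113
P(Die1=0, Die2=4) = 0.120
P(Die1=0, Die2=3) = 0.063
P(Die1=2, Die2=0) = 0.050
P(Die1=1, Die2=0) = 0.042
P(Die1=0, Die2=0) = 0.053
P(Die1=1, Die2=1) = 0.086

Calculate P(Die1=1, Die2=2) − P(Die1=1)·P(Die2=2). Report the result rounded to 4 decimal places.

-0.0275

P(Die1=1) = 0.042 + 0.086 + 0.019 + 0.054 + 0.028 = 0.229.
P(Die2=2) = 0.105 + 0.019 + 0.079 = 0.203.
P(Die1=1, Die2=2) − P(Die1=1)P(Die2=2) = 0.019 − 0.229×0.203 = -0.0275.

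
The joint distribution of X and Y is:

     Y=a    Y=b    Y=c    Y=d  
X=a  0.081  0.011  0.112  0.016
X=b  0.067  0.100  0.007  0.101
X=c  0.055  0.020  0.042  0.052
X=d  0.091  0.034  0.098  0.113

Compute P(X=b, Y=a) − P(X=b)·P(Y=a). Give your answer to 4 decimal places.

-0.0139

P(X=b) = 0.067 + 0.100 + 0.007 + 0.101 = 0.275.
P(Y=a) = 0.081 + 0.067 + 0.055 + 0.091 = 0.294.
P(X=b, Y=a) − P(X=b)P(Y=a) = 0.067 − 0.275×0.294 = -0.0139.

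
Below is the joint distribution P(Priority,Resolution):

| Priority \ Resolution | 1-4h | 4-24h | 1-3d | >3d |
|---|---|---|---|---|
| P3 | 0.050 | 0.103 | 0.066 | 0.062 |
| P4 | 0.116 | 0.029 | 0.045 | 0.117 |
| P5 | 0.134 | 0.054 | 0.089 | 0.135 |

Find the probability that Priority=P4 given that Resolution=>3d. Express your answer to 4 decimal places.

P(Resolution=>3d) = 0.062 + 0.117 + 0.135 = 0.314.
P(Priority=P4 | Resolution=>3d) = 0.117/0.314 = 0.3726.

0.3726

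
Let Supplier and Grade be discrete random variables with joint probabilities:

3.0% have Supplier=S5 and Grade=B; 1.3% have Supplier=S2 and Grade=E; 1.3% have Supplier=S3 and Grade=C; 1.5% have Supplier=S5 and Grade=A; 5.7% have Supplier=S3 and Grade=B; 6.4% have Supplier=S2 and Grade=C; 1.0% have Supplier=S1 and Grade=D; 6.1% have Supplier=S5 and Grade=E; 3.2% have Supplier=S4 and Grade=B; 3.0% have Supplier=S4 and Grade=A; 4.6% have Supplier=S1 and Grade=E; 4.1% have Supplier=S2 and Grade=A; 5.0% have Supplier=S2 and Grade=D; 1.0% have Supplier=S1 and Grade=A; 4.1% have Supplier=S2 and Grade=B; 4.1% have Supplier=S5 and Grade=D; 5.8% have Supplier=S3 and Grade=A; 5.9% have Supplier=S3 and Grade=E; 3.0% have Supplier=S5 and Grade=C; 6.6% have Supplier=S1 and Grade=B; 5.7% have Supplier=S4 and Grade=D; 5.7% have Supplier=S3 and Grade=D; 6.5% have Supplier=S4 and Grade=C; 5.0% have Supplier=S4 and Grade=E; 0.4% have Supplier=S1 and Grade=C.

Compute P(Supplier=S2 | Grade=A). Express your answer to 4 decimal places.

0.2662

P(Grade=A) = 0.010 + 0.041 + 0.058 + 0.030 + 0.015 = 0.154.
P(Supplier=S2 | Grade=A) = 0.041/0.154 = 0.2662.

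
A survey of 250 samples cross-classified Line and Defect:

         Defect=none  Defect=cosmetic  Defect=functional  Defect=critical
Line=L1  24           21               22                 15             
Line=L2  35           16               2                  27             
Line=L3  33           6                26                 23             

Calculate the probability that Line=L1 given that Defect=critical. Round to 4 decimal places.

0.2308

Total with Defect=critical: 15 + 27 + 23 = 65.
P(Line=L1 | Defect=critical) = 15/65 = 0.2308.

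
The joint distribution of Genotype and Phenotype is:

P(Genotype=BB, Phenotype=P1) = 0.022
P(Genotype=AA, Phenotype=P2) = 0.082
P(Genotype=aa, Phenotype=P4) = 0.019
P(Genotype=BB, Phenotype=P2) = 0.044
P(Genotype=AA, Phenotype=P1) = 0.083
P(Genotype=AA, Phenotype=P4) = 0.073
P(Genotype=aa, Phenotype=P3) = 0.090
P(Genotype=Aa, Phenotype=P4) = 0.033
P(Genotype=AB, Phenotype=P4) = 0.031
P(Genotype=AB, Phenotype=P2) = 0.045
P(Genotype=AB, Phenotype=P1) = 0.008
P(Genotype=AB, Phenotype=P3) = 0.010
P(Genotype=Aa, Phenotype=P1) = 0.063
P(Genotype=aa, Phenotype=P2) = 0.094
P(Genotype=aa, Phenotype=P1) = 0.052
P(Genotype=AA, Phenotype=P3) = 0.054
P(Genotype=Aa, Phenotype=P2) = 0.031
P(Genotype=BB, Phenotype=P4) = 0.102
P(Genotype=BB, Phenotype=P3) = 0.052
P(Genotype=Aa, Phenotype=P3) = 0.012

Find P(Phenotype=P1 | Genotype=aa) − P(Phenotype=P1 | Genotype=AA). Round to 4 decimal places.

-0.0803

P(Genotype=aa) = 0.052 + 0.094 + 0.090 + 0.019 = 0.255; P(Phenotype=P1 | Genotype=aa) = 0.052/0.255 = 0.20392.
P(Genotype=AA) = 0.083 + 0.082 + 0.054 + 0.073 = 0.292; P(Phenotype=P1 | Genotype=AA) = 0.083/0.292 = 0.28425.
Difference = -0.0803.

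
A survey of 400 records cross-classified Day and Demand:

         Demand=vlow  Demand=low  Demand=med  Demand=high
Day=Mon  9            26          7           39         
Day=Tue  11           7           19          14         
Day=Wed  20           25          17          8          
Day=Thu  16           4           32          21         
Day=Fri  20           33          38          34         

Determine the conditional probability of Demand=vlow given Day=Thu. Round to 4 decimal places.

Total with Day=Thu: 16 + 4 + 32 + 21 = 73.
P(Demand=vlow | Day=Thu) = 16/73 = 0.2192.

0.2192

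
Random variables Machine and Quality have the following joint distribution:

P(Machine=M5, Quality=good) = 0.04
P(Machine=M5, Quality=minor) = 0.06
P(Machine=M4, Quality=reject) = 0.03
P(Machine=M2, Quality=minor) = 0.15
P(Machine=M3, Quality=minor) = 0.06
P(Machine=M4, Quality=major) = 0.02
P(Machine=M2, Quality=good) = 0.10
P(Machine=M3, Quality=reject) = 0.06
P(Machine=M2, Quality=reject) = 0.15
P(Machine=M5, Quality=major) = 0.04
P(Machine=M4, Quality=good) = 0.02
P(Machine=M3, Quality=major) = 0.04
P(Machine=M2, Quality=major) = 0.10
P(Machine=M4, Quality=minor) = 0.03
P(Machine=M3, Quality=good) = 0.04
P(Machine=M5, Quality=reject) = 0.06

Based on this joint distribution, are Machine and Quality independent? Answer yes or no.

Every cell satisfies P(Machine,Quality) = P(Machine)·P(Quality). For instance P(Machine=M4) = 0.10, P(Quality=minor) = 0.30, and 0.10×0.30 = 0.03 matches the joint entry. So Machine and Quality are independent.

yes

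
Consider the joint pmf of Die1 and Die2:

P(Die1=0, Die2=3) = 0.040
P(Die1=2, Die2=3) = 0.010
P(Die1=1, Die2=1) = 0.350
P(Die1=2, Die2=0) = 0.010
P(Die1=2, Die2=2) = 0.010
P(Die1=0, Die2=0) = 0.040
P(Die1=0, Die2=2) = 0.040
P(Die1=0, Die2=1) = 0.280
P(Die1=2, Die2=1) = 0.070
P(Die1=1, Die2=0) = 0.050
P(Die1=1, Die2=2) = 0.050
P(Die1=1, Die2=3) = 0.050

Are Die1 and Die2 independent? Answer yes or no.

Every cell satisfies P(Die1,Die2) = P(Die1)·P(Die2). For instance P(Die1=0) = 0.400, P(Die2=1) = 0.700, and 0.400×0.700 = 0.280 matches the joint entry. So Die1 and Die2 are independent.

yes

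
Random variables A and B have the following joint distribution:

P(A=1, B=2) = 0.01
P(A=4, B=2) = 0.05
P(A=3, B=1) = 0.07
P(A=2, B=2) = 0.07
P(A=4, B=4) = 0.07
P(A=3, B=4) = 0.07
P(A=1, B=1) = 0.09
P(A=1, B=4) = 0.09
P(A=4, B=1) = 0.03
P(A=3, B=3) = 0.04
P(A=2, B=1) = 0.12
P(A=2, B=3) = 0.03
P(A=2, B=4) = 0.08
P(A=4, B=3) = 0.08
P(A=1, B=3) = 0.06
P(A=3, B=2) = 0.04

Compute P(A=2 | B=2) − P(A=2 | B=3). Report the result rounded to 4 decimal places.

0.2689

P(B=2) = 0.01 + 0.07 + 0.04 + 0.05 = 0.17; P(A=2 | B=2) = 0.07/0.17 = 0.41176.
P(B=3) = 0.06 + 0.03 + 0.04 + 0.08 = 0.21; P(A=2 | B=3) = 0.03/0.21 = 0.14286.
Difference = 0.2689.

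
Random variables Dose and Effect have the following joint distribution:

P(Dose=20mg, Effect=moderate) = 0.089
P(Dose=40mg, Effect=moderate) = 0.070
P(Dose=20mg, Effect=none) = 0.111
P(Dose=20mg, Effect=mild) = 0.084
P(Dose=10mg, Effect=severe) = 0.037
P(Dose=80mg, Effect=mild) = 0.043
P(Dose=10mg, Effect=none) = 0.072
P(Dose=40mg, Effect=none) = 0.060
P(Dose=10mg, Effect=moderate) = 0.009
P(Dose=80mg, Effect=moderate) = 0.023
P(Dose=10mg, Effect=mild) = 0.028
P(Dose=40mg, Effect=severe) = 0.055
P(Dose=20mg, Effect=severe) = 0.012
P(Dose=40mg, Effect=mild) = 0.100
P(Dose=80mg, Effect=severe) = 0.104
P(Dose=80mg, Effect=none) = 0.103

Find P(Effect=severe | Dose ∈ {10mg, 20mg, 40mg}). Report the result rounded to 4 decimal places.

0.1431

P(Dose=10mg) = 0.072 + 0.028 + 0.009 + 0.037 = 0.146.
P(Dose=20mg) = 0.111 + 0.084 + 0.089 + 0.012 = 0.296.
P(Dose=40mg) = 0.060 + 0.100 + 0.070 + 0.055 = 0.285.
P(Dose ∈ {10mg, 20mg, 40mg}) = 0.146 + 0.296 + 0.285 = 0.727; P(Effect=severe, Dose ∈ {10mg, 20mg, 40mg}) = 0.037 + 0.012 + 0.055 = 0.104.
P(Effect=severe | Dose ∈ {10mg, 20mg, 40mg}) = 0.104/0.727 = 0.1431.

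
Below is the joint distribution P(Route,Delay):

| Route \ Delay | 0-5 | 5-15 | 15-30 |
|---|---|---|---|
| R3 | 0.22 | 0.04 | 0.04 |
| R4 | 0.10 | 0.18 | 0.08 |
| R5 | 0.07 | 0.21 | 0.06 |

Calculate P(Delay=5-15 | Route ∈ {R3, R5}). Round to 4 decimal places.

0.3906

P(Route=R3) = 0.22 + 0.04 + 0.04 = 0.30.
P(Route=R5) = 0.07 + 0.21 + 0.06 = 0.34.
P(Route ∈ {R3, R5}) = 0.30 + 0.34 = 0.64; P(Delay=5-15, Route ∈ {R3, R5}) = 0.04 + 0.21 = 0.25.
P(Delay=5-15 | Route ∈ {R3, R5}) = 0.25/0.64 = 0.3906.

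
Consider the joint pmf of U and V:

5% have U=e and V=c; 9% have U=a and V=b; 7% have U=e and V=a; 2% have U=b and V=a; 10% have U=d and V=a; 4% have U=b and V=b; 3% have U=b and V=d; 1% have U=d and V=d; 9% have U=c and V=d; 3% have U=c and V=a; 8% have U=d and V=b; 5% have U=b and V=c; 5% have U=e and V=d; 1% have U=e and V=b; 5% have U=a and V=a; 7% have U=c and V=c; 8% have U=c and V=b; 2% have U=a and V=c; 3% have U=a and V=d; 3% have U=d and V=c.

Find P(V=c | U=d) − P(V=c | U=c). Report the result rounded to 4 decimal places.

-0.1229

P(U=d) = 0.10 + 0.08 + 0.03 + 0.01 = 0.22; P(V=c | U=d) = 0.03/0.22 = 0.13636.
P(U=c) = 0.03 + 0.08 + 0.07 + 0.09 = 0.27; P(V=c | U=c) = 0.07/0.27 = 0.25926.
Difference = -0.1229.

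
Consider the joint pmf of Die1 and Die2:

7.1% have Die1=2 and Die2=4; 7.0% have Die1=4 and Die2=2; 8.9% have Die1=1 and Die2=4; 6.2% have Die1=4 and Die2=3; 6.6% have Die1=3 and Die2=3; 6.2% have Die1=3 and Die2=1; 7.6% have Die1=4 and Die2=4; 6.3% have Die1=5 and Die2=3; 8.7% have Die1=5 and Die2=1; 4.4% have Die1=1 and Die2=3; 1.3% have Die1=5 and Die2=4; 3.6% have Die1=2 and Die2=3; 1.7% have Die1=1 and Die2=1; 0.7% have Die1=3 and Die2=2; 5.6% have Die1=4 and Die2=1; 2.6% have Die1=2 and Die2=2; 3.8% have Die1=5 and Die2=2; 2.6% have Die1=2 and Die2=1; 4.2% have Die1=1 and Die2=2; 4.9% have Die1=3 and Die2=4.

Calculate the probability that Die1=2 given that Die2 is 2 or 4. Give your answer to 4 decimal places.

0.2017

P(Die2=2) = 0.042 + 0.026 + 0.007 + 0.070 + 0.038 = 0.183.
P(Die2=4) = 0.089 + 0.071 + 0.049 + 0.076 + 0.013 = 0.298.
P(Die2 ∈ {2, 4}) = 0.183 + 0.298 = 0.481; P(Die1=2, Die2 ∈ {2, 4}) = 0.026 + 0.071 = 0.097.
P(Die1=2 | Die2 ∈ {2, 4}) = 0.097/0.481 = 0.2017.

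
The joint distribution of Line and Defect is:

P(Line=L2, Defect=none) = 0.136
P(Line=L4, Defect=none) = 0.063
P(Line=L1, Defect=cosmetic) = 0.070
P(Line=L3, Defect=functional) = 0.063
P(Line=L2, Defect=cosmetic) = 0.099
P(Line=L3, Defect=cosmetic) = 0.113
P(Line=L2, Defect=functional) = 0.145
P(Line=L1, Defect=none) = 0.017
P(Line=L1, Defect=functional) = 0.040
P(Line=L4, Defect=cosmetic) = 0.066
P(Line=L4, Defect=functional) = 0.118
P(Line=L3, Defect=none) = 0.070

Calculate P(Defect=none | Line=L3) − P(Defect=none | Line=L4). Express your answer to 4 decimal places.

P(Line=L3) = 0.070 + 0.113 + 0.063 = 0.246; P(Defect=none | Line=L3) = 0.070/0.246 = 0.28455.
P(Line=L4) = 0.063 + 0.066 + 0.118 = 0.247; P(Defect=none | Line=L4) = 0.063/0.247 = 0.25506.
Difference = 0.0295.

0.0295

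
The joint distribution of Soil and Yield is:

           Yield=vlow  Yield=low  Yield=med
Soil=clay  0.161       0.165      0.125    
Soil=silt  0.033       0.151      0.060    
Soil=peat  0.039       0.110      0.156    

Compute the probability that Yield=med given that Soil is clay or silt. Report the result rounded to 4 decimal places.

P(Soil=clay) = 0.161 + 0.165 + 0.125 = 0.451.
P(Soil=silt) = 0.033 + 0.151 + 0.060 = 0.244.
P(Soil ∈ {clay, silt}) = 0.451 + 0.244 = 0.695; P(Yield=med, Soil ∈ {clay, silt}) = 0.125 + 0.060 = 0.185.
P(Yield=med | Soil ∈ {clay, silt}) = 0.185/0.695 = 0.2662.

0.2662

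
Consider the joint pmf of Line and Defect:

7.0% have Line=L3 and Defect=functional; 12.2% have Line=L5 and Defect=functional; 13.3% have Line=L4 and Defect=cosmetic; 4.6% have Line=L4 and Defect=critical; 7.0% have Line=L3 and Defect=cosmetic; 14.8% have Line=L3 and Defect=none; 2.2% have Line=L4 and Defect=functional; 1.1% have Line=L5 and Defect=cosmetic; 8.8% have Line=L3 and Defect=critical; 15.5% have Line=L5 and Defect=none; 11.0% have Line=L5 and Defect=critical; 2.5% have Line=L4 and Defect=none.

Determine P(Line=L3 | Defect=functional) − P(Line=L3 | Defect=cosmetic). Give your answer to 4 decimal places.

0.0000

P(Defect=functional) = 0.070 + 0.022 + 0.122 = 0.214; P(Line=L3 | Defect=functional) = 0.070/0.214 = 0.32710.
P(Defect=cosmetic) = 0.070 + 0.133 + 0.011 = 0.214; P(Line=L3 | Defect=cosmetic) = 0.070/0.214 = 0.32710.
Difference = 0.0000.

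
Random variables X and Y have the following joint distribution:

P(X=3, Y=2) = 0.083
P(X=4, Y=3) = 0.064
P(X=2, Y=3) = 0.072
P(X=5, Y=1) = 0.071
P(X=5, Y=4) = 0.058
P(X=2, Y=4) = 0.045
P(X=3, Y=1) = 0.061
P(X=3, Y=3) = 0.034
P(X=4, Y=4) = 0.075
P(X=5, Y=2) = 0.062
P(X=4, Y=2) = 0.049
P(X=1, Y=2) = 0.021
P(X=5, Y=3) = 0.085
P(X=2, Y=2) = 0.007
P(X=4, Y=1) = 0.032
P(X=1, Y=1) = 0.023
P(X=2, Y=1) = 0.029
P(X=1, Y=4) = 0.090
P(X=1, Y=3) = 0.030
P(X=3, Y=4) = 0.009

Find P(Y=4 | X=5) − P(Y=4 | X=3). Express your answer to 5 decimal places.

0.16202

P(X=5) = 0.071 + 0.062 + 0.085 + 0.058 = 0.276; P(Y=4 | X=5) = 0.058/0.276 = 0.210145.
P(X=3) = 0.061 + 0.083 + 0.034 + 0.009 = 0.187; P(Y=4 | X=3) = 0.009/0.187 = 0.048128.
Difference = 0.16202.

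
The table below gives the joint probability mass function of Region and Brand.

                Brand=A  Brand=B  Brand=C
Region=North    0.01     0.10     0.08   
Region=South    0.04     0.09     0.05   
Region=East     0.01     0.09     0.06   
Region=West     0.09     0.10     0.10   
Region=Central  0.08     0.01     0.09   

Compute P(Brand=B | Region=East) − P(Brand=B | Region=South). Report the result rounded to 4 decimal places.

P(Region=East) = 0.01 + 0.09 + 0.06 = 0.16; P(Brand=B | Region=East) = 0.09/0.16 = 0.56250.
P(Region=South) = 0.04 + 0.09 + 0.05 = 0.18; P(Brand=B | Region=South) = 0.09/0.18 = 0.50000.
Difference = 0.0625.

0.0625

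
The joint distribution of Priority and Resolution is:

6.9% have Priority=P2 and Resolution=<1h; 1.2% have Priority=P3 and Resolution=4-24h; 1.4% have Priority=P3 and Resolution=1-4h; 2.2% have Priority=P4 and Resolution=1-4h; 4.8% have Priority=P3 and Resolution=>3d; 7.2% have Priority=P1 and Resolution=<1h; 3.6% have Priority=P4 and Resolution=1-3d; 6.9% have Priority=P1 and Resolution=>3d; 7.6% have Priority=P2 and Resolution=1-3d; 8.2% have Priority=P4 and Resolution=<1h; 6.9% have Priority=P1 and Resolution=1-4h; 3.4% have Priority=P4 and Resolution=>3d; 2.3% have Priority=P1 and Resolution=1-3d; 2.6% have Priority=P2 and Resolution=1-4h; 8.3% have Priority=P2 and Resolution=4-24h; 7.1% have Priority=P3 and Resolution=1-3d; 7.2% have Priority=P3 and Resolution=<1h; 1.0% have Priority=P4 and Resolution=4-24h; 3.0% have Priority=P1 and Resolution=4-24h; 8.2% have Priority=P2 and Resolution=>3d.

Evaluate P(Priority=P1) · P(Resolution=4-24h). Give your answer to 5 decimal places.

0.03551

P(Priority=P1) = 0.072 + 0.069 + 0.030 + 0.023 + 0.069 = 0.263.
P(Resolution=4-24h) = 0.030 + 0.083 + 0.012 + 0.010 = 0.135.
Product: 0.263 × 0.135 = 0.03551.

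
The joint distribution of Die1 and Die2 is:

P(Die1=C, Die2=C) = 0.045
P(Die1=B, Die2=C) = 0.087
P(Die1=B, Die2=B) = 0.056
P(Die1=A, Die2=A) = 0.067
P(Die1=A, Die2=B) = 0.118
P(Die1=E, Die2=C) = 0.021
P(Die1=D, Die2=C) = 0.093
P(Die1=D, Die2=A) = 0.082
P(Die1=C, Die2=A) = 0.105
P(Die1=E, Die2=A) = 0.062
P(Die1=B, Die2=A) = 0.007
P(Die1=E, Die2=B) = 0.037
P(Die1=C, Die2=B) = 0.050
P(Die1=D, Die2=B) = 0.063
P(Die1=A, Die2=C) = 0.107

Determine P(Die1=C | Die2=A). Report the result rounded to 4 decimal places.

P(Die2=A) = 0.067 + 0.007 + 0.105 + 0.082 + 0.062 = 0.323.
P(Die1=C | Die2=A) = 0.105/0.323 = 0.3251.

0.3251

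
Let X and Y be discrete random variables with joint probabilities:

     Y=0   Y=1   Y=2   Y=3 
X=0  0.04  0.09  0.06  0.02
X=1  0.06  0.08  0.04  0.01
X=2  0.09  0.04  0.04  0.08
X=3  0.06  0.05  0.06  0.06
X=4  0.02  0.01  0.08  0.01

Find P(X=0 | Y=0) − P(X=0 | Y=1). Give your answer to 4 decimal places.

-0.1852

P(Y=0) = 0.04 + 0.06 + 0.09 + 0.06 + 0.02 = 0.27; P(X=0 | Y=0) = 0.04/0.27 = 0.14815.
P(Y=1) = 0.09 + 0.08 + 0.04 + 0.05 + 0.01 = 0.27; P(X=0 | Y=1) = 0.09/0.27 = 0.33333.
Difference = -0.1852.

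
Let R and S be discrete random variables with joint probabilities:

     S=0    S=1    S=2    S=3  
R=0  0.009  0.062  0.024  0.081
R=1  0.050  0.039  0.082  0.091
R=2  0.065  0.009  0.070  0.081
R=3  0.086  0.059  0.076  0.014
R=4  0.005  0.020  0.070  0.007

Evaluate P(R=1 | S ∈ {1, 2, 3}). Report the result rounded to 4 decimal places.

P(S=1) = 0.062 + 0.039 + 0.009 + 0.059 + 0.020 = 0.189.
P(S=2) = 0.024 + 0.082 + 0.070 + 0.076 + 0.070 = 0.322.
P(S=3) = 0.081 + 0.091 + 0.081 + 0.014 + 0.007 = 0.274.
P(S ∈ {1, 2, 3}) = 0.189 + 0.322 + 0.274 = 0.785; P(R=1, S ∈ {1, 2, 3}) = 0.039 + 0.082 + 0.091 = 0.212.
P(R=1 | S ∈ {1, 2, 3}) = 0.212/0.785 = 0.2701.

0.2701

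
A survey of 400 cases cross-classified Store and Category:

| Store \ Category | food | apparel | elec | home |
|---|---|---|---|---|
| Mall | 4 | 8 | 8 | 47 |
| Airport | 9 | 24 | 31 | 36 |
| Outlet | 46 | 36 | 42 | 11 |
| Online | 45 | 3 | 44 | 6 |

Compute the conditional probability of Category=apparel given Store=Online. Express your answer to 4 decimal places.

Total with Store=Online: 45 + 3 + 44 + 6 = 98.
P(Category=apparel | Store=Online) = 3/98 = 0.0306.

0.0306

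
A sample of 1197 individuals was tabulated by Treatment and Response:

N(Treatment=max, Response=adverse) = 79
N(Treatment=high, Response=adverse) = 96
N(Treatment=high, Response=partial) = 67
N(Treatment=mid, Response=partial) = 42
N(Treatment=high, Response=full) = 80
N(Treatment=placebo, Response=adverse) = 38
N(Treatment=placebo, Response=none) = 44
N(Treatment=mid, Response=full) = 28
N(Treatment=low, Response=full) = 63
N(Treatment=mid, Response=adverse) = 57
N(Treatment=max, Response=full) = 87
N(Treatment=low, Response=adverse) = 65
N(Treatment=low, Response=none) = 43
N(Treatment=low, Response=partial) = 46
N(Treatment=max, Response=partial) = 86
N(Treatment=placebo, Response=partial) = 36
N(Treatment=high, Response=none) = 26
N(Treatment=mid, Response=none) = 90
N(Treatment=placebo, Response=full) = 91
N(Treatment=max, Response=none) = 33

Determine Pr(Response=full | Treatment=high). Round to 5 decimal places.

Total with Treatment=high: 26 + 67 + 80 + 96 = 269.
P(Response=full | Treatment=high) = 80/269 = 0.29740.

0.29740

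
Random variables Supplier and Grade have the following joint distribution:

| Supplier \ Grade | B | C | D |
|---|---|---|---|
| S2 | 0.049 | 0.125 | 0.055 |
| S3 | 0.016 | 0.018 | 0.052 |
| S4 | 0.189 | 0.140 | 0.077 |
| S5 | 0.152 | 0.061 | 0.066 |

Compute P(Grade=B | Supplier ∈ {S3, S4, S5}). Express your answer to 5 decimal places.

0.46304

P(Supplier=S3) = 0.016 + 0.018 + 0.052 = 0.086.
P(Supplier=S4) = 0.189 + 0.140 + 0.077 = 0.406.
P(Supplier=S5) = 0.152 + 0.061 + 0.066 = 0.279.
P(Supplier ∈ {S3, S4, S5}) = 0.086 + 0.406 + 0.279 = 0.771; P(Grade=B, Supplier ∈ {S3, S4, S5}) = 0.016 + 0.189 + 0.152 = 0.357.
P(Grade=B | Supplier ∈ {S3, S4, S5}) = 0.357/0.771 = 0.46304.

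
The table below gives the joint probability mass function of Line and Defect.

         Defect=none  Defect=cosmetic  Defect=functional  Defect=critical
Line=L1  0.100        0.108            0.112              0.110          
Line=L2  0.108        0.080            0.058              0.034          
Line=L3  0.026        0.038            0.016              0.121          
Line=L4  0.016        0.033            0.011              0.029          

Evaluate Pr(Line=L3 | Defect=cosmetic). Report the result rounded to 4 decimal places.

P(Defect=cosmetic) = 0.108 + 0.080 + 0.038 + 0.033 = 0.259.
P(Line=L3 | Defect=cosmetic) = 0.038/0.259 = 0.1467.

0.1467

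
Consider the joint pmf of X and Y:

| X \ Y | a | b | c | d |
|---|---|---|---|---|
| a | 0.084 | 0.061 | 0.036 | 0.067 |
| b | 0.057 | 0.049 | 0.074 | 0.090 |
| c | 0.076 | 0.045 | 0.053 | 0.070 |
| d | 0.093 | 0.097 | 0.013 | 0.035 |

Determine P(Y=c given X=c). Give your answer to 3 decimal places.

P(X=c) = 0.076 + 0.045 + 0.053 + 0.070 = 0.244.
P(Y=c | X=c) = 0.053/0.244 = 0.217.

0.217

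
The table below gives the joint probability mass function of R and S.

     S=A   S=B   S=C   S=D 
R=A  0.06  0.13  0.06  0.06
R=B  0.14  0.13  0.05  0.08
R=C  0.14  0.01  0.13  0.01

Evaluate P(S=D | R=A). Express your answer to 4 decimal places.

P(R=A) = 0.06 + 0.13 + 0.06 + 0.06 = 0.31.
P(S=D | R=A) = 0.06/0.31 = 0.1935.

0.1935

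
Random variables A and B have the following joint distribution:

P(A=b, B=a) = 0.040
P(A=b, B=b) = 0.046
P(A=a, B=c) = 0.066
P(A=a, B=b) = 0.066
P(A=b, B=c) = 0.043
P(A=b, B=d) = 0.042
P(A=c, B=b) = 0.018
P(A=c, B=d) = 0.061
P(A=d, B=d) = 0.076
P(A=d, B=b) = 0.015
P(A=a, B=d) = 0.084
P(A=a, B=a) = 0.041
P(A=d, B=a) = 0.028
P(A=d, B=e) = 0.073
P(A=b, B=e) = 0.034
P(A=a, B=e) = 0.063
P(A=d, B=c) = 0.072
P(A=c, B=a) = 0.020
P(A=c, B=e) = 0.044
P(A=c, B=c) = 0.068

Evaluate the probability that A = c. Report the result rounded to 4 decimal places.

P(A=c) = 0.020 + 0.018 + 0.068 + 0.061 + 0.044 = 0.211.

0.2110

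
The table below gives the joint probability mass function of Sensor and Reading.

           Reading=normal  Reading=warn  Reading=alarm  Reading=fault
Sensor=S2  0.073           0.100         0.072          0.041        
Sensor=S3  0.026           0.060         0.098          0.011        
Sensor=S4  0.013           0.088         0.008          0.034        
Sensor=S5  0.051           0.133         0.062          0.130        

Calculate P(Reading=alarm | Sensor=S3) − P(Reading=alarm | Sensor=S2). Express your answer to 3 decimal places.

0.251

P(Sensor=S3) = 0.026 + 0.060 + 0.098 + 0.011 = 0.195; P(Reading=alarm | Sensor=S3) = 0.098/0.195 = 0.5026.
P(Sensor=S2) = 0.073 + 0.100 + 0.072 + 0.041 = 0.286; P(Reading=alarm | Sensor=S2) = 0.072/0.286 = 0.2517.
Difference = 0.251.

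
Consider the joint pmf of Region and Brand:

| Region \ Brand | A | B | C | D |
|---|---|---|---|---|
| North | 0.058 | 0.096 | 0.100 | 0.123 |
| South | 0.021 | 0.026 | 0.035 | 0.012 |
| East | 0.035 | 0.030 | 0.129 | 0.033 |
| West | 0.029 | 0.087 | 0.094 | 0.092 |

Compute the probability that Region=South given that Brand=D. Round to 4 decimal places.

P(Brand=D) = 0.123 + 0.012 + 0.033 + 0.092 = 0.260.
P(Region=South | Brand=D) = 0.012/0.260 = 0.0462.

0.0462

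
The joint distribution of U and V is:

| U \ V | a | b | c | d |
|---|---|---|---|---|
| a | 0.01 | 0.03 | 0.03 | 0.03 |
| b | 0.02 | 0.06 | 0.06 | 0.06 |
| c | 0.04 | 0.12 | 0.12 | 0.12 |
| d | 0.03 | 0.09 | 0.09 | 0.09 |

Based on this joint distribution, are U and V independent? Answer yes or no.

yes

Every cell satisfies P(U,V) = P(U)·P(V). For instance P(U=a) = 0.10, P(V=c) = 0.30, and 0.10×0.30 = 0.03 matches the joint entry. So U and V are independent.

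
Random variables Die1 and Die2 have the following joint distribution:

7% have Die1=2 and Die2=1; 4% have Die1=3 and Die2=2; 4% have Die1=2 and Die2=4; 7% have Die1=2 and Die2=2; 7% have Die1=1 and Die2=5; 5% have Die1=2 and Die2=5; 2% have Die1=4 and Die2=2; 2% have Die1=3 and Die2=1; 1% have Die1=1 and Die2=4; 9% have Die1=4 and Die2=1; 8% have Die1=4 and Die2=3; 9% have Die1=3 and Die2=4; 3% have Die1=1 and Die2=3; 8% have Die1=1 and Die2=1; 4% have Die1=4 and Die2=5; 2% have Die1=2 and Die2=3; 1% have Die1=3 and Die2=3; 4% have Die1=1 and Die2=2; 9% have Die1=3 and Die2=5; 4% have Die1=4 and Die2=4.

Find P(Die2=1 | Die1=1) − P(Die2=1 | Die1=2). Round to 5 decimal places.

0.06783

P(Die1=1) = 0.08 + 0.04 + 0.03 + 0.01 + 0.07 = 0.23; P(Die2=1 | Die1=1) = 0.08/0.23 = 0.347826.
P(Die1=2) = 0.07 + 0.07 + 0.02 + 0.04 + 0.05 = 0.25; P(Die2=1 | Die1=2) = 0.07/0.25 = 0.280000.
Difference = 0.06783.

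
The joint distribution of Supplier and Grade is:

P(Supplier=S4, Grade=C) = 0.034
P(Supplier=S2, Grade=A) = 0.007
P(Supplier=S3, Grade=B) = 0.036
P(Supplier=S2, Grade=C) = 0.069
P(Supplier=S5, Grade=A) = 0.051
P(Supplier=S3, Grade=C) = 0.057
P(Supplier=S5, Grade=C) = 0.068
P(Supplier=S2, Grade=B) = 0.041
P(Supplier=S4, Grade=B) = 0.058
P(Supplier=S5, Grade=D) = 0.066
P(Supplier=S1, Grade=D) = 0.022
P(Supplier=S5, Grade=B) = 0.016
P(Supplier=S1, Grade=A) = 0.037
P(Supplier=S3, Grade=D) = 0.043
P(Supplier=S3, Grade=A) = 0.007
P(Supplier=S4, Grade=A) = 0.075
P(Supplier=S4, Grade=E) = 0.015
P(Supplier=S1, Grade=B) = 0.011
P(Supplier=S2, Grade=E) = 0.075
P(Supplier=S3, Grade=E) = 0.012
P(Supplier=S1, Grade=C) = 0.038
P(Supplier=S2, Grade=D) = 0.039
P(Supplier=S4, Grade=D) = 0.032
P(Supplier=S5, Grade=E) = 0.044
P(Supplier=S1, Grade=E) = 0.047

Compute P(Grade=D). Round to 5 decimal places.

P(Grade=D) = 0.022 + 0.039 + 0.043 + 0.032 + 0.066 = 0.202.

0.20200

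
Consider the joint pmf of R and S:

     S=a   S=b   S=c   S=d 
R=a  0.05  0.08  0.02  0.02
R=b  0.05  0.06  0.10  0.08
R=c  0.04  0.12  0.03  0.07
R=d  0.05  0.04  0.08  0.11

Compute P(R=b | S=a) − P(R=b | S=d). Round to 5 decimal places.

-0.02256

P(S=a) = 0.05 + 0.05 + 0.04 + 0.05 = 0.19; P(R=b | S=a) = 0.05/0.19 = 0.263158.
P(S=d) = 0.02 + 0.08 + 0.07 + 0.11 = 0.28; P(R=b | S=d) = 0.08/0.28 = 0.285714.
Difference = -0.02256.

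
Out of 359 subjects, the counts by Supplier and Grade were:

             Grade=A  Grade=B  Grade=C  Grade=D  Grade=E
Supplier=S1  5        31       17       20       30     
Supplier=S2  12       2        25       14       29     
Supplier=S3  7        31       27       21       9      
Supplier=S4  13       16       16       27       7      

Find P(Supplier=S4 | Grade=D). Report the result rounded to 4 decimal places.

0.3293

Total with Grade=D: 20 + 14 + 21 + 27 = 82.
P(Supplier=S4 | Grade=D) = 27/82 = 0.3293.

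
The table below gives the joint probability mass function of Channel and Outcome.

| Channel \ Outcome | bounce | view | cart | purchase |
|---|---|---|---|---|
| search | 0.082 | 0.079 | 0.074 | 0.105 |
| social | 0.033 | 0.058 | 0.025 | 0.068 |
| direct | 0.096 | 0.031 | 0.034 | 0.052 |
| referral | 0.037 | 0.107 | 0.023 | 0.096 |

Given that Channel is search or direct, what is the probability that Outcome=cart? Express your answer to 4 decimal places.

0.1953

P(Channel=search) = 0.082 + 0.079 + 0.074 + 0.105 = 0.340.
P(Channel=direct) = 0.096 + 0.031 + 0.034 + 0.052 = 0.213.
P(Channel ∈ {search, direct}) = 0.340 + 0.213 = 0.553; P(Outcome=cart, Channel ∈ {search, direct}) = 0.074 + 0.034 = 0.108.
P(Outcome=cart | Channel ∈ {search, direct}) = 0.108/0.553 = 0.1953.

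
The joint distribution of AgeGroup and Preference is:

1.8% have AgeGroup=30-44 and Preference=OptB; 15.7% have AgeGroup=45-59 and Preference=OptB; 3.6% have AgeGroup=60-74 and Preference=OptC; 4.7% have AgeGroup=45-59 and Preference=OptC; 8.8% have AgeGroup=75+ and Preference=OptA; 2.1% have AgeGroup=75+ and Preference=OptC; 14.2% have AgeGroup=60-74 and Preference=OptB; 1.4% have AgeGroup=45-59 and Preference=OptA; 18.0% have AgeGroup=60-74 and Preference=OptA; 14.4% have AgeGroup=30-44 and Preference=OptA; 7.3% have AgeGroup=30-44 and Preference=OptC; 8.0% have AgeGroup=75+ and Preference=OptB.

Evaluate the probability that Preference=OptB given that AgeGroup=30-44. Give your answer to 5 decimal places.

P(AgeGroup=30-44) = 0.144 + 0.018 + 0.073 = 0.235.
P(Preference=OptB | AgeGroup=30-44) = 0.018/0.235 = 0.07660.

0.07660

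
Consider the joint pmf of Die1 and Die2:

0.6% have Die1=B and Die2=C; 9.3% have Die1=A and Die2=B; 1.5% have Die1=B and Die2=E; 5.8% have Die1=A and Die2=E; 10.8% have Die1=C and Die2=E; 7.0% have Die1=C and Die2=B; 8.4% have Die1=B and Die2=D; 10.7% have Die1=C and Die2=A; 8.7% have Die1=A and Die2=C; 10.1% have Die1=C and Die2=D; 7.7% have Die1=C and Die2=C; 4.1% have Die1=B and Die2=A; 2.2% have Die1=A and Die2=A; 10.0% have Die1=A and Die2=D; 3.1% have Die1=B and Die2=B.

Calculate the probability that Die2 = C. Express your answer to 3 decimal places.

0.170

P(Die2=C) = 0.087 + 0.006 + 0.077 = 0.170.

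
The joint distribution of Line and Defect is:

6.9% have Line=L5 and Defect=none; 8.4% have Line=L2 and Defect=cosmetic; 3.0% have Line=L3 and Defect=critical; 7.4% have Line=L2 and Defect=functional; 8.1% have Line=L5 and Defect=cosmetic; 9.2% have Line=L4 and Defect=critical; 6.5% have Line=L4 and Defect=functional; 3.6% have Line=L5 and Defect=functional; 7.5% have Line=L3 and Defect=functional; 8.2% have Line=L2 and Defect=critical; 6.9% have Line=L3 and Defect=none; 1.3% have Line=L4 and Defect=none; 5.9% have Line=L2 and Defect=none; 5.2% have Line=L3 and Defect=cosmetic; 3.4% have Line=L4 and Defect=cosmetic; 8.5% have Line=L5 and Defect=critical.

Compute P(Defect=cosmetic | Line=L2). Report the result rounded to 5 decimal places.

P(Line=L2) = 0.059 + 0.084 + 0.074 + 0.082 = 0.299.
P(Defect=cosmetic | Line=L2) = 0.084/0.299 = 0.28094.

0.28094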